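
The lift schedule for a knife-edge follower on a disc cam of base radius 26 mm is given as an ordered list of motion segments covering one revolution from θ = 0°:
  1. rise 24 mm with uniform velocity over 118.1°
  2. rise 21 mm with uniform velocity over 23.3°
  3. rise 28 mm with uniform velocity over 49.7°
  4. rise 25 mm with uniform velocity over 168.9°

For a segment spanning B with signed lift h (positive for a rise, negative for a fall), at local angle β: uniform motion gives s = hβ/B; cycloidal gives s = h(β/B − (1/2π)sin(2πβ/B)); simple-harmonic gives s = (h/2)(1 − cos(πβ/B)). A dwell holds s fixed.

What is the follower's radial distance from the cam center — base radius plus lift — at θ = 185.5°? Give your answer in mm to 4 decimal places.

seg 1 [0°–118.1°] uniform, h=24: full span → s += 24 → s = 24.0000
seg 2 [118.1°–141.4°] uniform, h=21: full span → s += 21 → s = 45.0000
seg 3 [141.4°–191.1°] uniform, h=28: θ=185.5° here. β=44.1, B=49.7. 28·44.1/49.7 = 24.8451 → s = 69.8451
radial distance = base radius + s = 26 + 69.8451 = 95.8451

95.8451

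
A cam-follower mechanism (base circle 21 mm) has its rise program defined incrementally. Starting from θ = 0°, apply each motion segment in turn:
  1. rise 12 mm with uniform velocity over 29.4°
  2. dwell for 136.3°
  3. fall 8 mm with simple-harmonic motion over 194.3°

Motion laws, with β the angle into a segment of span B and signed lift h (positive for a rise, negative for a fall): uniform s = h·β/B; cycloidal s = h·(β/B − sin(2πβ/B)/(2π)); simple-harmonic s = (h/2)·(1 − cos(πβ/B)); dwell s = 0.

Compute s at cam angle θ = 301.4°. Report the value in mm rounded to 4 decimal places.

seg 1 [0°–29.4°] uniform, h=12: full span → s += 12 → s = 12.0000
seg 2 [29.4°–165.7°] dwell: s stays 12.0000
seg 3 [165.7°–360°] simple-harmonic, h=-8: θ=301.4° here. β=135.7, B=194.3. -8/2·(1 − cos(π·0.6984)) = -6.3349 → s = 5.6651

5.6651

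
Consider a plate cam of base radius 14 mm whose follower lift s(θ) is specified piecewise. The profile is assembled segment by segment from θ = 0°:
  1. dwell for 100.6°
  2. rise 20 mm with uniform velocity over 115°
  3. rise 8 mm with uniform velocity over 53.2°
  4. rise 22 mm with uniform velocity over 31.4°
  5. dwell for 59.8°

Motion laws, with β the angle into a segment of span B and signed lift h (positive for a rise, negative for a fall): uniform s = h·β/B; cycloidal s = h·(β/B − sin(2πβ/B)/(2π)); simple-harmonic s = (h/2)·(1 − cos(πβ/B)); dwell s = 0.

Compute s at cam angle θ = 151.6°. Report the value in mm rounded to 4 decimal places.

seg 1 [0°–100.6°] dwell: s stays 0.0000
seg 2 [100.6°–215.6°] uniform, h=20: θ=151.6° here. β=51, B=115. 20·51/115 = 8.8696 → s = 8.8696

8.8696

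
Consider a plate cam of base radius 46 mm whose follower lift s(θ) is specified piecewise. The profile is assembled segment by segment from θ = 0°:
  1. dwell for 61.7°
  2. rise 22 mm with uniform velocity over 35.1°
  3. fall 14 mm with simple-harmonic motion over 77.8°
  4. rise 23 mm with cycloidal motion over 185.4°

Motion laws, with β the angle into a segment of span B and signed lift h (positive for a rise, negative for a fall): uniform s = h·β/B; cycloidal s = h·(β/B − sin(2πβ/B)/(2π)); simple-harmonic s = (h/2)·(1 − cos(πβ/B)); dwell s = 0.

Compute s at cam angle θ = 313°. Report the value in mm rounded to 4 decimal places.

seg 1 [0°–61.7°] dwell: s stays 0.0000
seg 2 [61.7°–96.8°] uniform, h=22: full span → s += 22 → s = 22.0000
seg 3 [96.8°–174.6°] simple-harmonic, h=-14: full span → s += -14 → s = 8.0000
seg 4 [174.6°–360°] cycloidal, h=23: θ=313° here. β=138.4, B=185.4. 23·(0.7465 − sin(2π·0.7465)/(2π)) = 20.8290 → s = 28.8290

28.8290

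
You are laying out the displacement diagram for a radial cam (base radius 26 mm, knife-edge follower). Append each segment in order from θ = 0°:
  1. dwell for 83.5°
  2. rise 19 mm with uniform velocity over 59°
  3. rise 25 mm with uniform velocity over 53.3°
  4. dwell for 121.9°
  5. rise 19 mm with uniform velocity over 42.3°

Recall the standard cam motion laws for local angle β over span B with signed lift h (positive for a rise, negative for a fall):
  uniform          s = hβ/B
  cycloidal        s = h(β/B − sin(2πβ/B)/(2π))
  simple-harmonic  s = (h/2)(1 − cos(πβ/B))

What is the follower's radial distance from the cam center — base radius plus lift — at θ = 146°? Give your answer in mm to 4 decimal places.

seg 1 [0°–83.5°] dwell: s stays 0.0000
seg 2 [83.5°–142.5°] uniform, h=19: full span → s += 19 → s = 19.0000
seg 3 [142.5°–195.8°] uniform, h=25: θ=146° here. β=3.5, B=53.3. 25·3.5/53.3 = 1.6417 → s = 20.6417
radial distance = base radius + s = 26 + 20.6417 = 46.6417

46.6417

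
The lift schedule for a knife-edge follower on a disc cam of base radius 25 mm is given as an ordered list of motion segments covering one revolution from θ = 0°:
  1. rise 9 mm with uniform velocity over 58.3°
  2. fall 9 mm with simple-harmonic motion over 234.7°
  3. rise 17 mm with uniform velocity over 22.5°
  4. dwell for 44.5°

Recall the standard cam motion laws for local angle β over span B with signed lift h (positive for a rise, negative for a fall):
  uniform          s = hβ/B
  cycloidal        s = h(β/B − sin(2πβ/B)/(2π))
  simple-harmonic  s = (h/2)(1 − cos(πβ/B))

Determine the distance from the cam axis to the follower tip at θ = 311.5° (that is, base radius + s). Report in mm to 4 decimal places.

seg 1 [0°–58.3°] uniform, h=9: full span → s += 9 → s = 9.0000
seg 2 [58.3°–293°] simple-harmonic, h=-9: full span → s += -9 → s = 0.0000
seg 3 [293°–315.5°] uniform, h=17: θ=311.5° here. β=18.5, B=22.5. 17·18.5/22.5 = 13.9778 → s = 13.9778
radial distance = base radius + s = 25 + 13.9778 = 38.9778

38.9778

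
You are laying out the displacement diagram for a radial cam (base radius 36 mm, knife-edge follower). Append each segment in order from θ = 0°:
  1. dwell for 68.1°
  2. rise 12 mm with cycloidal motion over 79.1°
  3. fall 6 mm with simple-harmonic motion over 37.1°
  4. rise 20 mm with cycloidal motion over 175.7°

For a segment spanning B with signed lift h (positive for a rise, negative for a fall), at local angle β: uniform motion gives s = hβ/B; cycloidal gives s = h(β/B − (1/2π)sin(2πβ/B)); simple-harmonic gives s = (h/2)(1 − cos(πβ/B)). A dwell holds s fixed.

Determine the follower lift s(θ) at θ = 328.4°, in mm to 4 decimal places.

seg 1 [0°–68.1°] dwell: s stays 0.0000
seg 2 [68.1°–147.2°] cycloidal, h=12: full span → s += 12 → s = 12.0000
seg 3 [147.2°–184.3°] simple-harmonic, h=-6: full span → s += -6 → s = 6.0000
seg 4 [184.3°–360°] cycloidal, h=20: θ=328.4° here. β=144.1, B=175.7. 20·(0.8201 − sin(2π·0.8201)/(2π)) = 19.2819 → s = 25.2819

25.2819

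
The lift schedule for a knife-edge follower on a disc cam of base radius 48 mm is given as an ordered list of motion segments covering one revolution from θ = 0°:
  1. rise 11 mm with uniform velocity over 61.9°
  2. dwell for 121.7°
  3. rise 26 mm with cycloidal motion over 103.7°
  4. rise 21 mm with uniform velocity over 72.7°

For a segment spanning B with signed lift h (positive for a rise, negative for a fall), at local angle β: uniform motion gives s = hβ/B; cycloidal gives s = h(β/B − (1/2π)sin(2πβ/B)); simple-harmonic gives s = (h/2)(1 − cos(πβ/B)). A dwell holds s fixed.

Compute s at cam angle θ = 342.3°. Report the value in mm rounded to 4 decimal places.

seg 1 [0°–61.9°] uniform, h=11: full span → s += 11 → s = 11.0000
seg 2 [61.9°–183.6°] dwell: s stays 11.0000
seg 3 [183.6°–287.3°] cycloidal, h=26: full span → s += 26 → s = 37.0000
seg 4 [287.3°–360°] uniform, h=21: θ=342.3° here. β=55, B=72.7. 21·55/72.7 = 15.8872 → s = 52.8872

52.8872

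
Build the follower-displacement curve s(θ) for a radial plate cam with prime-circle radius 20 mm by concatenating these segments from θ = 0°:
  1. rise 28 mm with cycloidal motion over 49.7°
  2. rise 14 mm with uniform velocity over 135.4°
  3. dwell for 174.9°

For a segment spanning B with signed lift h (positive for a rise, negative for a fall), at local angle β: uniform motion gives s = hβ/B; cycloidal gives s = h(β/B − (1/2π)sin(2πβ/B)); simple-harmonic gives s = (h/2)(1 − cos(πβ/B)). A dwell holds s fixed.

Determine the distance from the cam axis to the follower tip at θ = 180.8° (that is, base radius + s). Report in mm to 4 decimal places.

seg 1 [0°–49.7°] cycloidal, h=28: full span → s += 28 → s = 28.0000
seg 2 [49.7°–185.1°] uniform, h=14: θ=180.8° here. β=131.1, B=135.4. 14·131.1/135.4 = 13.5554 → s = 41.5554
radial distance = base radius + s = 20 + 41.5554 = 61.5554

61.5554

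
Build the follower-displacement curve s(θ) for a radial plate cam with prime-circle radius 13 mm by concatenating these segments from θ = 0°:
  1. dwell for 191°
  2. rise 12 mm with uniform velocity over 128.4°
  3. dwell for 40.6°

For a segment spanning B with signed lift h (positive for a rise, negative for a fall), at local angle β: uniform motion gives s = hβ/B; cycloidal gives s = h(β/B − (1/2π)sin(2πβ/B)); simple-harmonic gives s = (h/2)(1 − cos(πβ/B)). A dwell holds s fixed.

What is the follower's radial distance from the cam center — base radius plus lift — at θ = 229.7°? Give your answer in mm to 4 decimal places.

seg 1 [0°–191°] dwell: s stays 0.0000
seg 2 [191°–319.4°] uniform, h=12: θ=229.7° here. β=38.7, B=128.4. 12·38.7/128.4 = 3.6168 → s = 3.6168
radial distance = base radius + s = 13 + 3.6168 = 16.6168

16.6168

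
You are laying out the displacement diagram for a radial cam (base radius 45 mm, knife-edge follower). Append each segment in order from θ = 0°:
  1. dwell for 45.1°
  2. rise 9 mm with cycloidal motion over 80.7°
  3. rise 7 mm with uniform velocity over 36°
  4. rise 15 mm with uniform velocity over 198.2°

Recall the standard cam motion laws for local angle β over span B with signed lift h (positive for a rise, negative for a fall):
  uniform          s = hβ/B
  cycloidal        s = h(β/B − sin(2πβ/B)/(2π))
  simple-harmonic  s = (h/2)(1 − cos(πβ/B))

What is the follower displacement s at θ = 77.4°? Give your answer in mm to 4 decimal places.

seg 1 [0°–45.1°] dwell: s stays 0.0000
seg 2 [45.1°–125.8°] cycloidal, h=9: θ=77.4° here. β=32.3, B=80.7. 9·(0.4002 − sin(2π·0.4002)/(2π)) = 2.7621 → s = 2.7621

2.7621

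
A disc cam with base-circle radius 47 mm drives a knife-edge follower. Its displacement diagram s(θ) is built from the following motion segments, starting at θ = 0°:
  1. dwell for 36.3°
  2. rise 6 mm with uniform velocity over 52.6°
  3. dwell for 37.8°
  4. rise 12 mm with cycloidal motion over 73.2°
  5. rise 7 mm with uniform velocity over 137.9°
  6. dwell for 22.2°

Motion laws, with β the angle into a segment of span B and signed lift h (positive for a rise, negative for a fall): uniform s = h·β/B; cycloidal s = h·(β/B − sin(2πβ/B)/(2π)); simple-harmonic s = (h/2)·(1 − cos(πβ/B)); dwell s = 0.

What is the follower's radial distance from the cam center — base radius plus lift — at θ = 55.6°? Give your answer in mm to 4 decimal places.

seg 1 [0°–36.3°] dwell: s stays 0.0000
seg 2 [36.3°–88.9°] uniform, h=6: θ=55.6° here. β=19.3, B=52.6. 6·19.3/52.6 = 2.2015 → s = 2.2015
radial distance = base radius + s = 47 + 2.2015 = 49.2015

49.2015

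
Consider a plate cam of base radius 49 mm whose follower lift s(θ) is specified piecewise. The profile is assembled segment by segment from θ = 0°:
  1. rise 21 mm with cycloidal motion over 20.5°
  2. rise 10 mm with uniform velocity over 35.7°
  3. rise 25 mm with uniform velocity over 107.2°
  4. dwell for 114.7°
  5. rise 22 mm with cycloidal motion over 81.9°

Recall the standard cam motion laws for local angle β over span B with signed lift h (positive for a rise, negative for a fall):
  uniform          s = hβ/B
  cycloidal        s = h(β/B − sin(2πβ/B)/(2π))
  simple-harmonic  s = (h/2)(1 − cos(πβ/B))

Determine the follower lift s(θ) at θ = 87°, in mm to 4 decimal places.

seg 1 [0°–20.5°] cycloidal, h=21: full span → s += 21 → s = 21.0000
seg 2 [20.5°–56.2°] uniform, h=10: full span → s += 10 → s = 31.0000
seg 3 [56.2°–163.4°] uniform, h=25: θ=87° here. β=30.8, B=107.2. 25·30.8/107.2 = 7.1828 → s = 38.1828

38.1828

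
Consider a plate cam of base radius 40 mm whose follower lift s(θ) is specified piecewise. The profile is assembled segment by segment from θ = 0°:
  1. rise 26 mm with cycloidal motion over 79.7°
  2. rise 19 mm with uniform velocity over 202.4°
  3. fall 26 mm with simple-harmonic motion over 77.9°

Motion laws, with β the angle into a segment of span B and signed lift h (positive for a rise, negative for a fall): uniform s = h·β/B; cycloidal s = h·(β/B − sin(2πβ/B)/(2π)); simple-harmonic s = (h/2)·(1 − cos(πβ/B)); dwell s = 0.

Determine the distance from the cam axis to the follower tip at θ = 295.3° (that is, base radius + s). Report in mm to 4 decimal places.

seg 1 [0°–79.7°] cycloidal, h=26: full span → s += 26 → s = 26.0000
seg 2 [79.7°–282.1°] uniform, h=19: full span → s += 19 → s = 45.0000
seg 3 [282.1°–360°] simple-harmonic, h=-26: θ=295.3° here. β=13.2, B=77.9. -26/2·(1 − cos(π·0.1694)) = -1.7989 → s = 43.2011
radial distance = base radius + s = 40 + 43.2011 = 83.2011

83.2011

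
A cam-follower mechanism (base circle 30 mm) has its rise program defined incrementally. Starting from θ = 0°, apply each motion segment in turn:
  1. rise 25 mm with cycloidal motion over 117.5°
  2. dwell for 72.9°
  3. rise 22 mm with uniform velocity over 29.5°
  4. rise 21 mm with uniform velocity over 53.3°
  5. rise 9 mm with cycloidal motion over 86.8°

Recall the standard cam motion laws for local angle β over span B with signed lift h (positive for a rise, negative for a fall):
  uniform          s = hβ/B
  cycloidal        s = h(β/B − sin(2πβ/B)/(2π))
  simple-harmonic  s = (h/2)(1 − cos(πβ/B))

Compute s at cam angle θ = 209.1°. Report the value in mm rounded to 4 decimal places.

seg 1 [0°–117.5°] cycloidal, h=25: full span → s += 25 → s = 25.0000
seg 2 [117.5°–190.4°] dwell: s stays 25.0000
seg 3 [190.4°–219.9°] uniform, h=22: θ=209.1° here. β=18.7, B=29.5. 22·18.7/29.5 = 13.9458 → s = 38.9458

38.9458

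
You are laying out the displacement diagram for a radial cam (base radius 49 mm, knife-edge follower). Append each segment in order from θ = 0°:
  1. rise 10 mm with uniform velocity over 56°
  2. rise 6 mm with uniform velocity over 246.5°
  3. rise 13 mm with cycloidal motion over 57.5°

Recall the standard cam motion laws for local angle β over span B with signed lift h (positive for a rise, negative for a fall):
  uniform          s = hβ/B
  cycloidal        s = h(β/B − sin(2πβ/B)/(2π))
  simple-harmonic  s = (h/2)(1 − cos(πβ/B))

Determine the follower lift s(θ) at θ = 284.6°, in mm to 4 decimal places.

seg 1 [0°–56°] uniform, h=10: full span → s += 10 → s = 10.0000
seg 2 [56°–302.5°] uniform, h=6: θ=284.6° here. β=228.6, B=246.5. 6·228.6/246.5 = 5.5643 → s = 15.5643

15.5643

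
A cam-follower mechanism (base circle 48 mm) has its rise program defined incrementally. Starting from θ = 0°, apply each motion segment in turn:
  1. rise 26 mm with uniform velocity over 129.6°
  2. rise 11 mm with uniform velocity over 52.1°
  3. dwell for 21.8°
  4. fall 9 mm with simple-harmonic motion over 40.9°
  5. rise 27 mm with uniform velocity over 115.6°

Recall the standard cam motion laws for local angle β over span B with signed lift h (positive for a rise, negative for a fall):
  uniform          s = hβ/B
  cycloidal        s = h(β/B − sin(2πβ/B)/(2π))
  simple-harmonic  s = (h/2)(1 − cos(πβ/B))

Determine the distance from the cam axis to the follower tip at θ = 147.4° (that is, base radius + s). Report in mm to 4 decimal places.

seg 1 [0°–129.6°] uniform, h=26: full span → s += 26 → s = 26.0000
seg 2 [129.6°–181.7°] uniform, h=11: θ=147.4° here. β=17.8, B=52.1. 11·17.8/52.1 = 3.7582 → s = 29.7582
radial distance = base radius + s = 48 + 29.7582 = 77.7582

77.7582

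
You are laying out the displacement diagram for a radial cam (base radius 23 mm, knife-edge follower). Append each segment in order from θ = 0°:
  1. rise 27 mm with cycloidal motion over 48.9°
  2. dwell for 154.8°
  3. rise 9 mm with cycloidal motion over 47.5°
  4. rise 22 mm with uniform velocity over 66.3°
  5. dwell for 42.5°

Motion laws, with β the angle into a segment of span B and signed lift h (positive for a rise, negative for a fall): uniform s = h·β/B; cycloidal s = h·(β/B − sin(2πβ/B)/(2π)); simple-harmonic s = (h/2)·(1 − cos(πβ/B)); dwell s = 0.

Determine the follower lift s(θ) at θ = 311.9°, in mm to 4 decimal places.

seg 1 [0°–48.9°] cycloidal, h=27: full span → s += 27 → s = 27.0000
seg 2 [48.9°–203.7°] dwell: s stays 27.0000
seg 3 [203.7°–251.2°] cycloidal, h=9: full span → s += 9 → s = 36.0000
seg 4 [251.2°–317.5°] uniform, h=22: θ=311.9° here. β=60.7, B=66.3. 22·60.7/66.3 = 20.1418 → s = 56.1418

56.1418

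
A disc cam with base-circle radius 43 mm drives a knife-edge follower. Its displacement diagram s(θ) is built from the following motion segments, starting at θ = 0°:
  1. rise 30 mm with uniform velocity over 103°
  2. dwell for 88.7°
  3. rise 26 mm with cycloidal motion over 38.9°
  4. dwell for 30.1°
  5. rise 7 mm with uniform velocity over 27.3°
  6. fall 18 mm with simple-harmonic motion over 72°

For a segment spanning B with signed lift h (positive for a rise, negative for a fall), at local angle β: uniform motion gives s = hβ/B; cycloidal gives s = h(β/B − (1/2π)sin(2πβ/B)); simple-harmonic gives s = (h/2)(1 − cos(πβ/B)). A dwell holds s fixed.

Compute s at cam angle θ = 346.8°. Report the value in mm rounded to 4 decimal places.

seg 1 [0°–103°] uniform, h=30: full span → s += 30 → s = 30.0000
seg 2 [103°–191.7°] dwell: s stays 30.0000
seg 3 [191.7°–230.6°] cycloidal, h=26: full span → s += 26 → s = 56.0000
seg 4 [230.6°–260.7°] dwell: s stays 56.0000
seg 5 [260.7°–288°] uniform, h=7: full span → s += 7 → s = 63.0000
seg 6 [288°–360°] simple-harmonic, h=-18: θ=346.8° here. β=58.8, B=72. -18/2·(1 − cos(π·0.8167)) = -16.5480 → s = 46.4520

46.4520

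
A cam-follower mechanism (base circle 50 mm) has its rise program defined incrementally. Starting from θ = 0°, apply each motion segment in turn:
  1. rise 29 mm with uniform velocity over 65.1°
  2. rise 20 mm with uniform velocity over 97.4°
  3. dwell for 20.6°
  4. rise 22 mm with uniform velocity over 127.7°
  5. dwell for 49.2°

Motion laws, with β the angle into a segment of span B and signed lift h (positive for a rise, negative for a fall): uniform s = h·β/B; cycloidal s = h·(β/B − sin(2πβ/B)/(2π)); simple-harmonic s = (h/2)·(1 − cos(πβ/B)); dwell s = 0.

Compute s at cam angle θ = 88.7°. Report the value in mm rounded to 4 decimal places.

seg 1 [0°–65.1°] uniform, h=29: full span → s += 29 → s = 29.0000
seg 2 [65.1°–162.5°] uniform, h=20: θ=88.7° here. β=23.6, B=97.4. 20·23.6/97.4 = 4.8460 → s = 33.8460

33.8460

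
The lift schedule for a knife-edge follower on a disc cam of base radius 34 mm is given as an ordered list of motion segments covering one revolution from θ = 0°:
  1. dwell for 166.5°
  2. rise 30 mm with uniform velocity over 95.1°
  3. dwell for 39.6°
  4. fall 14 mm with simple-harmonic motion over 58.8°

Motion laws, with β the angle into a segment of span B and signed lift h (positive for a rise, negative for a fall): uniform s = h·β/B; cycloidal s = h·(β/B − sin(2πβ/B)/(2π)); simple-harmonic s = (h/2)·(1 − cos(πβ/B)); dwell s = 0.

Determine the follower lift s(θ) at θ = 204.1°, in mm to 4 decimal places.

seg 1 [0°–166.5°] dwell: s stays 0.0000
seg 2 [166.5°–261.6°] uniform, h=30: θ=204.1° here. β=37.6, B=95.1. 30·37.6/95.1 = 11.8612 → s = 11.8612

11.8612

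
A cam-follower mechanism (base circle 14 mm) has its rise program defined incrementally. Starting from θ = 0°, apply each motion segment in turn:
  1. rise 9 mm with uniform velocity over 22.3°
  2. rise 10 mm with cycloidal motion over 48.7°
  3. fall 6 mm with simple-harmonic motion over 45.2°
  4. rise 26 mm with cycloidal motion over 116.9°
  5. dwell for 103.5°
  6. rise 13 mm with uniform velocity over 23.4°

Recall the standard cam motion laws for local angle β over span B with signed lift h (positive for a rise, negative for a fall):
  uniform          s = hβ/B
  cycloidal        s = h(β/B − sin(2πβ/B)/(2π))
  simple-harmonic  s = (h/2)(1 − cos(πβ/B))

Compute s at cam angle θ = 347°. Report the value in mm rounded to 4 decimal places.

seg 1 [0°–22.3°] uniform, h=9: full span → s += 9 → s = 9.0000
seg 2 [22.3°–71°] cycloidal, h=10: full span → s += 10 → s = 19.0000
seg 3 [71°–116.2°] simple-harmonic, h=-6: full span → s += -6 → s = 13.0000
seg 4 [116.2°–233.1°] cycloidal, h=26: full span → s += 26 → s = 39.0000
seg 5 [233.1°–336.6°] dwell: s stays 39.0000
seg 6 [336.6°–360°] uniform, h=13: θ=347° here. β=10.4, B=23.4. 13·10.4/23.4 = 5.7778 → s = 44.7778

44.7778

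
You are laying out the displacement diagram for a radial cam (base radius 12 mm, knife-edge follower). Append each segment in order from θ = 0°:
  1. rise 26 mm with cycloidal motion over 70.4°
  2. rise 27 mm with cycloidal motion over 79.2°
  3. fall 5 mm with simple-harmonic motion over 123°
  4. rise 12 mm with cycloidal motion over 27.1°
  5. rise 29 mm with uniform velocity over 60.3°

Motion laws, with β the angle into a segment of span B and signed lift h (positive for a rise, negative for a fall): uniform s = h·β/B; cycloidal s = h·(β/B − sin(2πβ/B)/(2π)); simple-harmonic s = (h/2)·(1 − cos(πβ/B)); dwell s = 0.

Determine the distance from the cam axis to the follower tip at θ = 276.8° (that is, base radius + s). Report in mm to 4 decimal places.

seg 1 [0°–70.4°] cycloidal, h=26: full span → s += 26 → s = 26.0000
seg 2 [70.4°–149.6°] cycloidal, h=27: full span → s += 27 → s = 53.0000
seg 3 [149.6°–272.6°] simple-harmonic, h=-5: full span → s += -5 → s = 48.0000
seg 4 [272.6°–299.7°] cycloidal, h=12: θ=276.8° here. β=4.2, B=27.1. 12·(0.1550 − sin(2π·0.1550)/(2π)) = 0.2803 → s = 48.2803
radial distance = base radius + s = 12 + 48.2803 = 60.2803

60.2803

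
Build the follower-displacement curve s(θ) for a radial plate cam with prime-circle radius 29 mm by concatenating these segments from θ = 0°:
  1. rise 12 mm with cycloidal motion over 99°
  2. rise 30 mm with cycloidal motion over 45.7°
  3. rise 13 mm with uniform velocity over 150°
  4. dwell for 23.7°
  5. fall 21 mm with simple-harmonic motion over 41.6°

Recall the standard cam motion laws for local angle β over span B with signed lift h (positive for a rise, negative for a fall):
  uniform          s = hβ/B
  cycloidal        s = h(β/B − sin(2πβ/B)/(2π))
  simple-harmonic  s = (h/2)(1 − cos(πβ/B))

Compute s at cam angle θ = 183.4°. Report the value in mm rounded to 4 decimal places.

seg 1 [0°–99°] cycloidal, h=12: full span → s += 12 → s = 12.0000
seg 2 [99°–144.7°] cycloidal, h=30: full span → s += 30 → s = 42.0000
seg 3 [144.7°–294.7°] uniform, h=13: θ=183.4° here. β=38.7, B=150. 13·38.7/150 = 3.3540 → s = 45.3540

45.3540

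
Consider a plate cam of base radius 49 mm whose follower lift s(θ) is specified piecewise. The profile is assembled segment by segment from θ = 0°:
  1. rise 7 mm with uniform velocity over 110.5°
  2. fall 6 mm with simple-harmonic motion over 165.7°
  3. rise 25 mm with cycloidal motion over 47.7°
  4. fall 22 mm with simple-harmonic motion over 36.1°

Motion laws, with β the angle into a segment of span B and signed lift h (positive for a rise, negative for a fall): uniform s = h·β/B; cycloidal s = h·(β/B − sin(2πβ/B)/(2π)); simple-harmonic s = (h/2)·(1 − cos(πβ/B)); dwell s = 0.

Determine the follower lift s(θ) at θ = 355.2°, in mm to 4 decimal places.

seg 1 [0°–110.5°] uniform, h=7: full span → s += 7 → s = 7.0000
seg 2 [110.5°–276.2°] simple-harmonic, h=-6: full span → s += -6 → s = 1.0000
seg 3 [276.2°–323.9°] cycloidal, h=25: full span → s += 25 → s = 26.0000
seg 4 [323.9°–360°] simple-harmonic, h=-22: θ=355.2° here. β=31.3, B=36.1. -22/2·(1 − cos(π·0.8670)) = -21.0542 → s = 4.9458

4.9458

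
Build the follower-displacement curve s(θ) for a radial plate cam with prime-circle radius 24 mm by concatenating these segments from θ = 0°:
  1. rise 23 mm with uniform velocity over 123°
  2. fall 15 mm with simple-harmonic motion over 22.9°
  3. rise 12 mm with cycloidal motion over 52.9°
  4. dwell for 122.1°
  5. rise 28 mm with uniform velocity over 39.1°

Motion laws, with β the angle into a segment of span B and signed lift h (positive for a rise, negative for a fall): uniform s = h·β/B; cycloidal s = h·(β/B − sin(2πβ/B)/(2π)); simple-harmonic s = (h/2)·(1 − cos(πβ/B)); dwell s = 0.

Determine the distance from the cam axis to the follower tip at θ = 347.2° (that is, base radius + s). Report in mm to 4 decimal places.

seg 1 [0°–123°] uniform, h=23: full span → s += 23 → s = 23.0000
seg 2 [123°–145.9°] simple-harmonic, h=-15: full span → s += -15 → s = 8.0000
seg 3 [145.9°–198.8°] cycloidal, h=12: full span → s += 12 → s = 20.0000
seg 4 [198.8°–320.9°] dwell: s stays 20.0000
seg 5 [320.9°–360°] uniform, h=28: θ=347.2° here. β=26.3, B=39.1. 28·26.3/39.1 = 18.8338 → s = 38.8338
radial distance = base radius + s = 24 + 38.8338 = 62.8338

62.8338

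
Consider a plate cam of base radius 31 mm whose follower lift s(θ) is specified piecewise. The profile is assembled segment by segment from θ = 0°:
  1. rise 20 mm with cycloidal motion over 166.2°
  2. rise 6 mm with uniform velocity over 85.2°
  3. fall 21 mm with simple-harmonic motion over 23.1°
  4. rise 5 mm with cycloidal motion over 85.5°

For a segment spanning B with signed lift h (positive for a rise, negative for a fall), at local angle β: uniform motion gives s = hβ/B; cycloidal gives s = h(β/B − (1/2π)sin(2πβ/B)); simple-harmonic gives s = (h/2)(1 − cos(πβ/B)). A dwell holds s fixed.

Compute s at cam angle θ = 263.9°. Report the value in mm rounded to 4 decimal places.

seg 1 [0°–166.2°] cycloidal, h=20: full span → s += 20 → s = 20.0000
seg 2 [166.2°–251.4°] uniform, h=6: full span → s += 6 → s = 26.0000
seg 3 [251.4°–274.5°] simple-harmonic, h=-21: θ=263.9° here. β=12.5, B=23.1. -21/2·(1 − cos(π·0.5411)) = -11.8528 → s = 14.1472

14.1472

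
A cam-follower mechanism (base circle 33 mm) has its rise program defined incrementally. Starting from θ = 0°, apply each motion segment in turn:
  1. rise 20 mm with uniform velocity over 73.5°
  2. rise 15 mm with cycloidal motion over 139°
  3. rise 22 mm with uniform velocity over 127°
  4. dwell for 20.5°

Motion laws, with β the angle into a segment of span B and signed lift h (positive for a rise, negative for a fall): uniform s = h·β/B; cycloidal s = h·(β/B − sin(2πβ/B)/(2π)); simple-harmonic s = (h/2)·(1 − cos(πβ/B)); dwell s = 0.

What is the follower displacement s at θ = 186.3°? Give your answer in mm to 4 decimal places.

seg 1 [0°–73.5°] uniform, h=20: full span → s += 20 → s = 20.0000
seg 2 [73.5°–212.5°] cycloidal, h=15: θ=186.3° here. β=112.8, B=139. 15·(0.8115 − sin(2π·0.8115)/(2π)) = 14.3839 → s = 34.3839

34.3839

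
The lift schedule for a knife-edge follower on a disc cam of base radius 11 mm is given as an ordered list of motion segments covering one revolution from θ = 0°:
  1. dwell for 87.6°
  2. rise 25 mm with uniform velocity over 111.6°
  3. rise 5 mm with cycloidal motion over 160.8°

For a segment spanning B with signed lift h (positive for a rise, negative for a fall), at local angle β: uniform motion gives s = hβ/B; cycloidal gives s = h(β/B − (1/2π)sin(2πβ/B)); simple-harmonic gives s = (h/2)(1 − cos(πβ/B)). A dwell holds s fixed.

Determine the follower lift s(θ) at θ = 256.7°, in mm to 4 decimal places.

seg 1 [0°–87.6°] dwell: s stays 0.0000
seg 2 [87.6°–199.2°] uniform, h=25: full span → s += 25 → s = 25.0000
seg 3 [199.2°–360°] cycloidal, h=5: θ=256.7° here. β=57.5, B=160.8. 5·(0.3576 − sin(2π·0.3576)/(2π)) = 1.1672 → s = 26.1672

26.1672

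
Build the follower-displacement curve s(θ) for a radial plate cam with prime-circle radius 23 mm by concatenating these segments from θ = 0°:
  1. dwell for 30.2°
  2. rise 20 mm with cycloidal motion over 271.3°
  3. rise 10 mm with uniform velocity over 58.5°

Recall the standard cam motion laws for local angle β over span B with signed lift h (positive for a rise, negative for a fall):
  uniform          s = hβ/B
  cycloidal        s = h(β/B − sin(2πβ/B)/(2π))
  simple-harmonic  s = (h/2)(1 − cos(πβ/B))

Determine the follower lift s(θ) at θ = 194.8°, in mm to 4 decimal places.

seg 1 [0°–30.2°] dwell: s stays 0.0000
seg 2 [30.2°–301.5°] cycloidal, h=20: θ=194.8° here. β=164.6, B=271.3. 20·(0.6067 − sin(2π·0.6067)/(2π)) = 14.1120 → s = 14.1120

14.1120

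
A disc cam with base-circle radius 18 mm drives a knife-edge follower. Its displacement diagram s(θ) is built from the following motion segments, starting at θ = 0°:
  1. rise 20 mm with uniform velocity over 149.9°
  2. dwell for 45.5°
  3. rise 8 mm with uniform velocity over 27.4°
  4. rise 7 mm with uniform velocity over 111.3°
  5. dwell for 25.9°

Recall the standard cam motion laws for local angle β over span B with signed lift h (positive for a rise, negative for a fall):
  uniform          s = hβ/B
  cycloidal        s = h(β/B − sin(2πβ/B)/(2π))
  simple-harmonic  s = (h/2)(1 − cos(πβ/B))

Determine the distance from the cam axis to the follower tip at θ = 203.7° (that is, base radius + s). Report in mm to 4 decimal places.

seg 1 [0°–149.9°] uniform, h=20: full span → s += 20 → s = 20.0000
seg 2 [149.9°–195.4°] dwell: s stays 20.0000
seg 3 [195.4°–222.8°] uniform, h=8: θ=203.7° here. β=8.3, B=27.4. 8·8.3/27.4 = 2.4234 → s = 22.4234
radial distance = base radius + s = 18 + 22.4234 = 40.4234

40.4234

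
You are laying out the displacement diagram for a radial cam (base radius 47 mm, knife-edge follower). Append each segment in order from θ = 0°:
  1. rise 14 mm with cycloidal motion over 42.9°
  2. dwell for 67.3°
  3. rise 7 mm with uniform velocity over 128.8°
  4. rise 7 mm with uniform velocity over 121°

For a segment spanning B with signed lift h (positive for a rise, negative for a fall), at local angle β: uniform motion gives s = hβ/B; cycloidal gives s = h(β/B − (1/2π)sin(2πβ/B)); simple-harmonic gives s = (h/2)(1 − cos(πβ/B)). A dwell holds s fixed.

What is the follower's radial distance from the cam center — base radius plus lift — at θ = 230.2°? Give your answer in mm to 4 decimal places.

seg 1 [0°–42.9°] cycloidal, h=14: full span → s += 14 → s = 14.0000
seg 2 [42.9°–110.2°] dwell: s stays 14.0000
seg 3 [110.2°–239°] uniform, h=7: θ=230.2° here. β=120, B=128.8. 7·120/128.8 = 6.5217 → s = 20.5217
radial distance = base radius + s = 47 + 20.5217 = 67.5217

67.5217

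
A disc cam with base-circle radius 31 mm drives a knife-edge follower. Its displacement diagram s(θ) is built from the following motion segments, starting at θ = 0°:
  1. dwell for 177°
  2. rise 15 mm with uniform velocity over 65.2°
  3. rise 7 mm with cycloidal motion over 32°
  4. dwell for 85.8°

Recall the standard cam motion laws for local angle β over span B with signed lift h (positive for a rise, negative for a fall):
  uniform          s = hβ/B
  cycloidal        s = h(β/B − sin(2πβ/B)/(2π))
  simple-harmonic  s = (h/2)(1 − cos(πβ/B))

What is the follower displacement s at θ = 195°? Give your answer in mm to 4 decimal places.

seg 1 [0°–177°] dwell: s stays 0.0000
seg 2 [177°–242.2°] uniform, h=15: θ=195° here. β=18, B=65.2. 15·18/65.2 = 4.1411 → s = 4.1411

4.1411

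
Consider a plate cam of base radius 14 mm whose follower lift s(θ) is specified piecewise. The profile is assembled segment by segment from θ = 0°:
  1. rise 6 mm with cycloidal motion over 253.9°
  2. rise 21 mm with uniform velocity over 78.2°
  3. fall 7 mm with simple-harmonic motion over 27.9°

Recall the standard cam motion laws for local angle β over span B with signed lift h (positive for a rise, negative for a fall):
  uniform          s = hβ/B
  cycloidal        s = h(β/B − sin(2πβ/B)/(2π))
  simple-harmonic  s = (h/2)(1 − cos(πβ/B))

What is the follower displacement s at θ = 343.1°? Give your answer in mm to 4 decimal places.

seg 1 [0°–253.9°] cycloidal, h=6: full span → s += 6 → s = 6.0000
seg 2 [253.9°–332.1°] uniform, h=21: full span → s += 21 → s = 27.0000
seg 3 [332.1°–360°] simple-harmonic, h=-7: θ=343.1° here. β=11, B=27.9. -7/2·(1 − cos(π·0.3943)) = -2.3586 → s = 24.6414

24.6414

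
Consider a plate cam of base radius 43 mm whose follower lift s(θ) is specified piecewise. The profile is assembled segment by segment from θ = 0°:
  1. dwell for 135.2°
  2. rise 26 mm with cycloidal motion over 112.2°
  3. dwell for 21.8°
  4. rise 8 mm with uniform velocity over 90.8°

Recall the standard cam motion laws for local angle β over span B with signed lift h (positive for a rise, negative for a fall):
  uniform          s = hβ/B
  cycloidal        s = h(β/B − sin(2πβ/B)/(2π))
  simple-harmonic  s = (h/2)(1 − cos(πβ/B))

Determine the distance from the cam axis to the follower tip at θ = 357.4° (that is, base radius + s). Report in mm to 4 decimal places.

seg 1 [0°–135.2°] dwell: s stays 0.0000
seg 2 [135.2°–247.4°] cycloidal, h=26: full span → s += 26 → s = 26.0000
seg 3 [247.4°–269.2°] dwell: s stays 26.0000
seg 4 [269.2°–360°] uniform, h=8: θ=357.4° here. β=88.2, B=90.8. 8·88.2/90.8 = 7.7709 → s = 33.7709
radial distance = base radius + s = 43 + 33.7709 = 76.7709

76.7709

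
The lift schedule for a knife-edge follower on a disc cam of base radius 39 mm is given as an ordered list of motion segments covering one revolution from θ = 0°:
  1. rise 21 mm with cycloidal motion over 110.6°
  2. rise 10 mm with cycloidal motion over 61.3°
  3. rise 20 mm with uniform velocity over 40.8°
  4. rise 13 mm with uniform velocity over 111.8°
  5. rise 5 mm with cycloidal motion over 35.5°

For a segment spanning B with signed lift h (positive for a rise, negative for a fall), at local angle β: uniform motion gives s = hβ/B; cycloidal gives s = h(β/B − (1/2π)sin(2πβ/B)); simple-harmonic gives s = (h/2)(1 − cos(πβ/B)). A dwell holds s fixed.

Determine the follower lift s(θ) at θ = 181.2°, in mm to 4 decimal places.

seg 1 [0°–110.6°] cycloidal, h=21: full span → s += 21 → s = 21.0000
seg 2 [110.6°–171.9°] cycloidal, h=10: full span → s += 10 → s = 31.0000
seg 3 [171.9°–212.7°] uniform, h=20: θ=181.2° here. β=9.3, B=40.8. 20·9.3/40.8 = 4.5588 → s = 35.5588

35.5588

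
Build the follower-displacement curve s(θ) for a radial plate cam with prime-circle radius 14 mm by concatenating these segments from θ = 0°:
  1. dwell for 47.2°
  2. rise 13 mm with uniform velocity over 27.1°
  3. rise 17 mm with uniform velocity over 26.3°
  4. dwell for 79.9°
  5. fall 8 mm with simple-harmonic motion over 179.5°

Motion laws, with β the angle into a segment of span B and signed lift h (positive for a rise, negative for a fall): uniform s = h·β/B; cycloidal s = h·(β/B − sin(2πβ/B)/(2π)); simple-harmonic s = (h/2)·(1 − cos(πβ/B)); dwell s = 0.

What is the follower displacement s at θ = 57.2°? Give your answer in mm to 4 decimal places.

seg 1 [0°–47.2°] dwell: s stays 0.0000
seg 2 [47.2°–74.3°] uniform, h=13: θ=57.2° here. β=10, B=27.1. 13·10/27.1 = 4.7970 → s = 4.7970

4.7970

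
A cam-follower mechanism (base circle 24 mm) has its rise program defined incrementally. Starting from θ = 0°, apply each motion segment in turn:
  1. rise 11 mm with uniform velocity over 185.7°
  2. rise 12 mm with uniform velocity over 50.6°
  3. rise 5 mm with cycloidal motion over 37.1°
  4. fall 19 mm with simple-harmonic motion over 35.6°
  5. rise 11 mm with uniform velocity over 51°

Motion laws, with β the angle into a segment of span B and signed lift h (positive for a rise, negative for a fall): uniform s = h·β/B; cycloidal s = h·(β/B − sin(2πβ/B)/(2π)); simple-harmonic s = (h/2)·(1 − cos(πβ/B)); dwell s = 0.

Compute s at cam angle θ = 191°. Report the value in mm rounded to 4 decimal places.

seg 1 [0°–185.7°] uniform, h=11: full span → s += 11 → s = 11.0000
seg 2 [185.7°–236.3°] uniform, h=12: θ=191° here. β=5.3, B=50.6. 12·5.3/50.6 = 1.2569 → s = 12.2569

12.2569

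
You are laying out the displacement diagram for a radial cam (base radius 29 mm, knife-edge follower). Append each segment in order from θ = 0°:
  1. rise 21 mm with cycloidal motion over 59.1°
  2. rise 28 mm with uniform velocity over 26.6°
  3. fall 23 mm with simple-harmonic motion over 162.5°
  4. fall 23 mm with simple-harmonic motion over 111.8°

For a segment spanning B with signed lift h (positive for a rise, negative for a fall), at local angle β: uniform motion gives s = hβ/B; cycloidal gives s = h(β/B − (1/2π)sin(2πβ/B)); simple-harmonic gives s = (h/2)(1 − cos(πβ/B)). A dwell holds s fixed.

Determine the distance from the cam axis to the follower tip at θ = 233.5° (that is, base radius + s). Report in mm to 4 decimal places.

seg 1 [0°–59.1°] cycloidal, h=21: full span → s += 21 → s = 21.0000
seg 2 [59.1°–85.7°] uniform, h=28: full span → s += 28 → s = 49.0000
seg 3 [85.7°–248.2°] simple-harmonic, h=-23: θ=233.5° here. β=147.8, B=162.5. -23/2·(1 − cos(π·0.9095)) = -22.5387 → s = 26.4613
radial distance = base radius + s = 29 + 26.4613 = 55.4613

55.4613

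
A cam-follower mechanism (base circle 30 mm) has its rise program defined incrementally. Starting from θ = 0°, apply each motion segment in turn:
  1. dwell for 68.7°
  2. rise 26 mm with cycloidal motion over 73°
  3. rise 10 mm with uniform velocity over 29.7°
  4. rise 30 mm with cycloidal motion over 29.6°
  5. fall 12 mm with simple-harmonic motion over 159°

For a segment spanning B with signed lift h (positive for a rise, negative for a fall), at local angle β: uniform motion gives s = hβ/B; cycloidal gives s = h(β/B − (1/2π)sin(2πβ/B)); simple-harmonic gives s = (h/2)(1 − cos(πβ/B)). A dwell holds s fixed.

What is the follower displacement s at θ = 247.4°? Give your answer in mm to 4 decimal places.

seg 1 [0°–68.7°] dwell: s stays 0.0000
seg 2 [68.7°–141.7°] cycloidal, h=26: full span → s += 26 → s = 26.0000
seg 3 [141.7°–171.4°] uniform, h=10: full span → s += 10 → s = 36.0000
seg 4 [171.4°–201°] cycloidal, h=30: full span → s += 30 → s = 66.0000
seg 5 [201°–360°] simple-harmonic, h=-12: θ=247.4° here. β=46.4, B=159. -12/2·(1 − cos(π·0.2918)) = -2.3498 → s = 63.6502

63.6502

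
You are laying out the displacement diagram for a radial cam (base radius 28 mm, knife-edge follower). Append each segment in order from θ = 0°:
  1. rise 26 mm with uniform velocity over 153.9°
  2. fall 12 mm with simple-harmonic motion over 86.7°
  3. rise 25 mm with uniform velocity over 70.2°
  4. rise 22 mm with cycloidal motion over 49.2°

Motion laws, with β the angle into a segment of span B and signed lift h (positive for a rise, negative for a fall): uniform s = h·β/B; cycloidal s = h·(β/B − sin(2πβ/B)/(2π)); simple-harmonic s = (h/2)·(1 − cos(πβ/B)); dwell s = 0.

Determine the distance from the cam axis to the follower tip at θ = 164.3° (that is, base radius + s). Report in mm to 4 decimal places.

seg 1 [0°–153.9°] uniform, h=26: full span → s += 26 → s = 26.0000
seg 2 [153.9°–240.6°] simple-harmonic, h=-12: θ=164.3° here. β=10.4, B=86.7. -12/2·(1 − cos(π·0.1200)) = -0.4210 → s = 25.5790
radial distance = base radius + s = 28 + 25.5790 = 53.5790

53.5790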